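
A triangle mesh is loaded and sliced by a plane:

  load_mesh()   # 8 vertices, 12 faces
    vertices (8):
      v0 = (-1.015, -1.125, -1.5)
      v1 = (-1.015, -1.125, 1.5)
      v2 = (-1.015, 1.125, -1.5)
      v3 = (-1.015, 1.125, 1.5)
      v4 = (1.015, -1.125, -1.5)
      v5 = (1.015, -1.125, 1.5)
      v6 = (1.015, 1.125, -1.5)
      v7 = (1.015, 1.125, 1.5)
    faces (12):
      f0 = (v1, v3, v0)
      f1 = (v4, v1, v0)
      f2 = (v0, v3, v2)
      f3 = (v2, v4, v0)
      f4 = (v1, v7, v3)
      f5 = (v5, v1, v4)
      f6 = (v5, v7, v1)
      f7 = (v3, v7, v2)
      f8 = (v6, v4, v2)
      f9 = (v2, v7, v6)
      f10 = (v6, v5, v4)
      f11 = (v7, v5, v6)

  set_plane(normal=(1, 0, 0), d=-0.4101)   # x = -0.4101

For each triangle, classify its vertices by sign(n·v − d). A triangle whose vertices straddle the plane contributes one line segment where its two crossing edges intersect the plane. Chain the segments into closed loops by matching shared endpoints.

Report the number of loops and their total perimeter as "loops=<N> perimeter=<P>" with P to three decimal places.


Straddling triangles (8 of 12):
  (v4,v1,v0) [+--] → (-0.4101, -1.125, 0.606059)–(-0.4101, -1.125, -1.5)  len=2.1061
  (v2,v4,v0) [-+-] → (-0.4101, 0.454544, -1.5)–(-0.4101, -1.125, -1.5)  len=1.5795
  (v1,v7,v3) [-+-] → (-0.4101, -0.454544, 1.5)–(-0.4101, 1.125, 1.5)  len=1.5795
  (v5,v1,v4) [+-+] → (-0.4101, -1.125, 1.5)–(-0.4101, -1.125, 0.606059)  len=0.8939
  (v5,v7,v1) [++-] → (-0.4101, -0.454544, 1.5)–(-0.4101, -1.125, 1.5)  len=0.6705
  (v3,v7,v2) [-+-] → (-0.4101, 1.125, 1.5)–(-0.4101, 1.125, -0.606059)  len=2.1061
  (v6,v4,v2) [++-] → (-0.4101, 0.454544, -1.5)–(-0.4101, 1.125, -1.5)  len=0.6705
  (v2,v7,v6) [-++] → (-0.4101, 1.125, -0.606059)–(-0.4101, 1.125, -1.5)  len=0.8939

Chained into 1 loop(s):
  loop 1: 8 segments, perimeter = 10.5000
Total perimeter = 10.500

loops=1 perimeter=10.500


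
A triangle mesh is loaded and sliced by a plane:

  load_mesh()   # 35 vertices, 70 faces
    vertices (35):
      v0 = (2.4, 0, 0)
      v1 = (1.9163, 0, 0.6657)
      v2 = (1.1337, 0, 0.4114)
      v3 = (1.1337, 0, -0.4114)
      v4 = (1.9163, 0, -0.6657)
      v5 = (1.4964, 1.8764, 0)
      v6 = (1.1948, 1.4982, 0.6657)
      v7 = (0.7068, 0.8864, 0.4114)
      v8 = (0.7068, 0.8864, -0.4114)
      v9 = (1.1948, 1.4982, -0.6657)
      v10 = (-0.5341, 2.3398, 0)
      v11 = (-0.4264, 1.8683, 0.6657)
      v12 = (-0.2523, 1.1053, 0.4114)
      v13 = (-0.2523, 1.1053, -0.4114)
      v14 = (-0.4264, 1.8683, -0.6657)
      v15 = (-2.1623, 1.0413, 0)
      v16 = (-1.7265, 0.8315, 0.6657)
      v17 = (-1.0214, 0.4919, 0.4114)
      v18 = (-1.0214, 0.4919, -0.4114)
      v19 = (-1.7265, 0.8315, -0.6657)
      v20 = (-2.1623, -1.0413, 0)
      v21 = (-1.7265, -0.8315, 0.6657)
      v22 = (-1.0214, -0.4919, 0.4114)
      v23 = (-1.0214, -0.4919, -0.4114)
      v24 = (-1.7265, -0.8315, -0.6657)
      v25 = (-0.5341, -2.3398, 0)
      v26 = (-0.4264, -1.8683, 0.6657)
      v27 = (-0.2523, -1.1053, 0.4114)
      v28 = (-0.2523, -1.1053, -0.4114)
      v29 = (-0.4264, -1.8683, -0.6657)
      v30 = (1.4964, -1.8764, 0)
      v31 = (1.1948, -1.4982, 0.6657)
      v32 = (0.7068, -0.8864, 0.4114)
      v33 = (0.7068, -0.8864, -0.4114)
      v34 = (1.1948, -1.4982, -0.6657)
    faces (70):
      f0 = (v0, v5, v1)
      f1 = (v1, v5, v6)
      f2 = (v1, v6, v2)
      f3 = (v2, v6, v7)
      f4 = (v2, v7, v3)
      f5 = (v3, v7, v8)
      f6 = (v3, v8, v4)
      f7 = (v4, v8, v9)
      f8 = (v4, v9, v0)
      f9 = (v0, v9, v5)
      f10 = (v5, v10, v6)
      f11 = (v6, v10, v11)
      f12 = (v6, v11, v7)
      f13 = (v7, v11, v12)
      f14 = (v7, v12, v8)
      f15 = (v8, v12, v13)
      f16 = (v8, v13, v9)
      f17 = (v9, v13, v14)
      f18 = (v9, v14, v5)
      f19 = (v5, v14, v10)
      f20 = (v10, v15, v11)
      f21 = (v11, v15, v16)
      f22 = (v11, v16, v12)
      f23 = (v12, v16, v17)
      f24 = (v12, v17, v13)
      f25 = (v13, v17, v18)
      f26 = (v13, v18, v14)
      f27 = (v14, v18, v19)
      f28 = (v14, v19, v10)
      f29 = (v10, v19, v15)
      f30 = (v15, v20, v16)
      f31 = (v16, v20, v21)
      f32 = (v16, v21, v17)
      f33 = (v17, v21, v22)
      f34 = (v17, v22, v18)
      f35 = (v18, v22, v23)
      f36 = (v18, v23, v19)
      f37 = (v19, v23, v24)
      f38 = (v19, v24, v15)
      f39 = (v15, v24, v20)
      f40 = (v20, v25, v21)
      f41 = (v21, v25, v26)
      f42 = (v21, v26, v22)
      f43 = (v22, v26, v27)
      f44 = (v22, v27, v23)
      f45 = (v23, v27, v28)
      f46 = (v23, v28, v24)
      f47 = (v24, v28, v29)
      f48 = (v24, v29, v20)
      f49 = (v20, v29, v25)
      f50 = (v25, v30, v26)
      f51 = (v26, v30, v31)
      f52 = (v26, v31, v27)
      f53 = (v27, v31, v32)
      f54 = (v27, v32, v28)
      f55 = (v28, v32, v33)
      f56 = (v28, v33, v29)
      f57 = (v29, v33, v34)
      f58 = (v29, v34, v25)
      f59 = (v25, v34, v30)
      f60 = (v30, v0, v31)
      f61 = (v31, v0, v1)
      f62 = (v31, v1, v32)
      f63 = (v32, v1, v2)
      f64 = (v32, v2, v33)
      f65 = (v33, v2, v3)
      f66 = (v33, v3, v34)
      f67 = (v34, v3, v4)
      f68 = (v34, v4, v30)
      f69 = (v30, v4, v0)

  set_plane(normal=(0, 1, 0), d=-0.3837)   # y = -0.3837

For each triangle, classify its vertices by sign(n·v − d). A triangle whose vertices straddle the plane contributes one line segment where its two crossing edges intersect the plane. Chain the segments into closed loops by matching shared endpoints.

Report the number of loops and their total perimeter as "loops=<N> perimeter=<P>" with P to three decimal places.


Straddling triangles (20 of 70):
  (v15,v20,v16) [+-+] → (-2.1623, -0.3837, 0)–(-2.00928, -0.3837, 0.233749)  len=0.2794
  (v16,v20,v21) [+--] → (-2.00928, -0.3837, 0.233749)–(-1.7265, -0.3837, 0.6657)  len=0.5163
  (v16,v21,v17) [+-+] → (-1.7265, -0.3837, 0.6657)–(-1.48791, -0.3837, 0.579652)  len=0.2536
  (v17,v21,v22) [+--] → (-1.48791, -0.3837, 0.579652)–(-1.0214, -0.3837, 0.4114)  len=0.4959
  (v17,v22,v18) [+-+] → (-1.0214, -0.3837, 0.4114)–(-1.0214, -0.3837, 0.320907)  len=0.0905
  (v18,v22,v23) [+--] → (-1.0214, -0.3837, 0.320907)–(-1.0214, -0.3837, -0.4114)  len=0.7323
  (v18,v23,v19) [+-+] → (-1.0214, -0.3837, -0.4114)–(-1.07905, -0.3837, -0.432191)  len=0.0613
  (v19,v23,v24) [+--] → (-1.07905, -0.3837, -0.432191)–(-1.7265, -0.3837, -0.6657)  len=0.6883
  (v19,v24,v15) [+-+] → (-1.7265, -0.3837, -0.6657)–(-1.8307, -0.3837, -0.506526)  len=0.1902
  (v15,v24,v20) [+--] → (-1.8307, -0.3837, -0.506526)–(-2.1623, -0.3837, 0)  len=0.6054
  (v30,v0,v31) [-+-] → (2.21523, -0.3837, 0)–(2.09134, -0.3837, 0.170491)  len=0.2107
  (v31,v0,v1) [-++] → (2.09134, -0.3837, 0.170491)–(1.73152, -0.3837, 0.6657)  len=0.6121
  (v31,v1,v32) [-+-] → (1.73152, -0.3837, 0.6657)–(1.39274, -0.3837, 0.55562)  len=0.3562
  (v32,v1,v2) [-++] → (1.39274, -0.3837, 0.55562)–(0.948906, -0.3837, 0.4114)  len=0.4667
  (v32,v2,v33) [-+-] → (0.948906, -0.3837, 0.4114)–(0.948906, -0.3837, 0.0552308)  len=0.3562
  (v33,v2,v3) [-++] → (0.948906, -0.3837, 0.0552308)–(0.948906, -0.3837, -0.4114)  len=0.4666
  (v33,v3,v34) [-+-] → (0.948906, -0.3837, -0.4114)–(1.14935, -0.3837, -0.476528)  len=0.2108
  (v34,v3,v4) [-++] → (1.14935, -0.3837, -0.476528)–(1.73152, -0.3837, -0.6657)  len=0.6121
  (v34,v4,v30) [-+-] → (1.73152, -0.3837, -0.6657)–(1.83044, -0.3837, -0.529573)  len=0.1683
  (v30,v4,v0) [-++] → (1.83044, -0.3837, -0.529573)–(2.21523, -0.3837, 0)  len=0.6546

Chained into 2 loop(s):
  loop 1: 10 segments, perimeter = 3.9132
  loop 2: 10 segments, perimeter = 4.1143
Total perimeter = 8.028

loops=2 perimeter=8.028


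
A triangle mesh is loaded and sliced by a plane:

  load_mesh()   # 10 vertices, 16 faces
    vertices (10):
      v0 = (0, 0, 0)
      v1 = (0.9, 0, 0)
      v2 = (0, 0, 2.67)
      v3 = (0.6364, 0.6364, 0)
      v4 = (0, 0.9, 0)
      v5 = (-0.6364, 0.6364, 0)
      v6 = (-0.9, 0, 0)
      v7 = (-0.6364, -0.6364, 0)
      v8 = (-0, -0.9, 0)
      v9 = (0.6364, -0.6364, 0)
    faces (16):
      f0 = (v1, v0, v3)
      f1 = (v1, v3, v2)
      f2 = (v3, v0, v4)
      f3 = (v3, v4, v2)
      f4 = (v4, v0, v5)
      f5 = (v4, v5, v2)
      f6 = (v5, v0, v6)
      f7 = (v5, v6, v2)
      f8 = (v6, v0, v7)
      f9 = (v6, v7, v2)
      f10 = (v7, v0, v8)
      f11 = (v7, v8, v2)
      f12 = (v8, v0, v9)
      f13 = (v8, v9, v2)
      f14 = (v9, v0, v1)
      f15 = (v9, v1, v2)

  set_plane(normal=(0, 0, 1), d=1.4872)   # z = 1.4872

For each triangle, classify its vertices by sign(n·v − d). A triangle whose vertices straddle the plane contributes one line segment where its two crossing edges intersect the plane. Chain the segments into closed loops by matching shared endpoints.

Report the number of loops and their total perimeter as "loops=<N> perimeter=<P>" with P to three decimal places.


loops=1 perimeter=2.441

Straddling triangles (8 of 16):
  (v1,v3,v2) [--+] → (0.281923, 0.281923, 1.4872)–(0.398697, 0, 1.4872)  len=0.3052
  (v3,v4,v2) [--+] → (0, 0.398697, 1.4872)–(0.281923, 0.281923, 1.4872)  len=0.3052
  (v4,v5,v2) [--+] → (-0.281923, 0.281923, 1.4872)–(0, 0.398697, 1.4872)  len=0.3052
  (v5,v6,v2) [--+] → (-0.398697, 0, 1.4872)–(-0.281923, 0.281923, 1.4872)  len=0.3052
  (v6,v7,v2) [--+] → (-0.281923, -0.281923, 1.4872)–(-0.398697, 0, 1.4872)  len=0.3052
  (v7,v8,v2) [--+] → (0, -0.398697, 1.4872)–(-0.281923, -0.281923, 1.4872)  len=0.3052
  (v8,v9,v2) [--+] → (0.281923, -0.281923, 1.4872)–(0, -0.398697, 1.4872)  len=0.3052
  (v9,v1,v2) [--+] → (0.398697, 0, 1.4872)–(0.281923, -0.281923, 1.4872)  len=0.3052

Chained into 1 loop(s):
  loop 1: 8 segments, perimeter = 2.4412
Total perimeter = 2.441


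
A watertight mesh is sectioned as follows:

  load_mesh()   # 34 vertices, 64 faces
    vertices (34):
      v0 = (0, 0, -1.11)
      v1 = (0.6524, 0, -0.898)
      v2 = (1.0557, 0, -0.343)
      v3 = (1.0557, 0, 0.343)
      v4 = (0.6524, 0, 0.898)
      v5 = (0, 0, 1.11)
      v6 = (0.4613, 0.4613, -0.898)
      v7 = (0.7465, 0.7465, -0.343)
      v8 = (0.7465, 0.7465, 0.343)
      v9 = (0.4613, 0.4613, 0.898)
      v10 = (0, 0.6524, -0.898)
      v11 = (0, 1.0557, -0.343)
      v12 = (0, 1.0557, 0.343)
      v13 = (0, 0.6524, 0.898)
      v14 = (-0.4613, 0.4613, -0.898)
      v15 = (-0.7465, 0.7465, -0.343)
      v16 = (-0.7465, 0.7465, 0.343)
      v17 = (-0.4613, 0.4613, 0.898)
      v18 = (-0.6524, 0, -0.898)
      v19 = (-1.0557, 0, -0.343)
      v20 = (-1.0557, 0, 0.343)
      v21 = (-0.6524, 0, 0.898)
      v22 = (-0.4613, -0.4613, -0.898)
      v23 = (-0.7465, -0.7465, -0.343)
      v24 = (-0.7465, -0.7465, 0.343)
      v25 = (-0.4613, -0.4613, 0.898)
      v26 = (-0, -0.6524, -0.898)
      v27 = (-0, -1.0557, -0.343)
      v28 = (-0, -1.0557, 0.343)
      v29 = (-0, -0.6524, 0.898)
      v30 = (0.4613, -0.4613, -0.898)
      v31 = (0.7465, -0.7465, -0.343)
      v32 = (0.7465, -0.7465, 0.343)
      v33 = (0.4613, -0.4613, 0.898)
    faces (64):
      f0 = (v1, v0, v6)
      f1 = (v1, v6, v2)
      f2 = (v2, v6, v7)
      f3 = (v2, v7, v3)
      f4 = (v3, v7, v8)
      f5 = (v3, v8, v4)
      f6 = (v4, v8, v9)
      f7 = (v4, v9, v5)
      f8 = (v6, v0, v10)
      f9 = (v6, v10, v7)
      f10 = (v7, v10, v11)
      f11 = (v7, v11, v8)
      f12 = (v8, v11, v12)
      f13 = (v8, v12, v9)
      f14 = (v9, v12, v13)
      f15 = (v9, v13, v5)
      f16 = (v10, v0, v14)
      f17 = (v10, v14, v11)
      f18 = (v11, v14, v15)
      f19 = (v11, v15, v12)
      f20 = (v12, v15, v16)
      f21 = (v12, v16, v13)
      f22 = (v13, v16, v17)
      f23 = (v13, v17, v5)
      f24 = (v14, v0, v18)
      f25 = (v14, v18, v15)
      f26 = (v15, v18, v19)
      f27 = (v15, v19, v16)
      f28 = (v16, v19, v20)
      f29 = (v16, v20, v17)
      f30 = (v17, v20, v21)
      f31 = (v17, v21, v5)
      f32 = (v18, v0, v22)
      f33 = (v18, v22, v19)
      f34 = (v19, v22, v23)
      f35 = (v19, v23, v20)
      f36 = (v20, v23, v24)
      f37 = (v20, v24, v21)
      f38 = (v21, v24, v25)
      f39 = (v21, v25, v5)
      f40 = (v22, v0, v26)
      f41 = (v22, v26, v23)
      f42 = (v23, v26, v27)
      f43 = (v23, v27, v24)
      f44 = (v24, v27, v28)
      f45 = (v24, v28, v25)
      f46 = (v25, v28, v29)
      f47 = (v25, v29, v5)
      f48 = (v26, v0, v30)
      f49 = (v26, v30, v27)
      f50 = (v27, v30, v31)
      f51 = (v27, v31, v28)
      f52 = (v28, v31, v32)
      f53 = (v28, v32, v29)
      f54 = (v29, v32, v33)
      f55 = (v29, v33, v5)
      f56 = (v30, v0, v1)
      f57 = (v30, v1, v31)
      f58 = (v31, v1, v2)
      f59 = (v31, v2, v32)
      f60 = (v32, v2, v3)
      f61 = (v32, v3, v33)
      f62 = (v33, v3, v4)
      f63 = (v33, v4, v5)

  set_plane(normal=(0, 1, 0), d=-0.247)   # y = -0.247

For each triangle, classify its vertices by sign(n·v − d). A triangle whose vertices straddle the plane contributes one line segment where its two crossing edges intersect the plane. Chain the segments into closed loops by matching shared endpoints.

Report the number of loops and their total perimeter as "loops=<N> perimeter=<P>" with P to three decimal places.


loops=1 perimeter=6.388

Straddling triangles (20 of 64):
  (v18,v0,v22) [++-] → (-0.247, -0.247, -0.996486)–(-0.550077, -0.247, -0.898)  len=0.3187
  (v18,v22,v19) [+-+] → (-0.550077, -0.247, -0.898)–(-0.737432, -0.247, -0.640171)  len=0.3187
  (v19,v22,v23) [+--] → (-0.737432, -0.247, -0.640171)–(-0.953393, -0.247, -0.343)  len=0.3674
  (v19,v23,v20) [+-+] → (-0.953393, -0.247, -0.343)–(-0.953393, -0.247, 0.116018)  len=0.4590
  (v20,v23,v24) [+--] → (-0.953393, -0.247, 0.116018)–(-0.953393, -0.247, 0.343)  len=0.2270
  (v20,v24,v21) [+-+] → (-0.953393, -0.247, 0.343)–(-0.683536, -0.247, 0.714363)  len=0.4591
  (v21,v24,v25) [+--] → (-0.683536, -0.247, 0.714363)–(-0.550077, -0.247, 0.898)  len=0.2270
  (v21,v25,v5) [+-+] → (-0.550077, -0.247, 0.898)–(-0.247, -0.247, 0.996486)  len=0.3187
  (v22,v0,v26) [-+-] → (-0.247, -0.247, -0.996486)–(0, -0.247, -1.02974)  len=0.2492
  (v25,v29,v5) [--+] → (0, -0.247, 1.02974)–(-0.247, -0.247, 0.996486)  len=0.2492
  (v26,v0,v30) [-+-] → (0, -0.247, -1.02974)–(0.247, -0.247, -0.996486)  len=0.2492
  (v29,v33,v5) [--+] → (0.247, -0.247, 0.996486)–(0, -0.247, 1.02974)  len=0.2492
  (v30,v0,v1) [-++] → (0.247, -0.247, -0.996486)–(0.550077, -0.247, -0.898)  len=0.3187
  (v30,v1,v31) [-+-] → (0.550077, -0.247, -0.898)–(0.683536, -0.247, -0.714363)  len=0.2270
  (v31,v1,v2) [-++] → (0.683536, -0.247, -0.714363)–(0.953393, -0.247, -0.343)  len=0.4591
  (v31,v2,v32) [-+-] → (0.953393, -0.247, -0.343)–(0.953393, -0.247, -0.116018)  len=0.2270
  (v32,v2,v3) [-++] → (0.953393, -0.247, -0.116018)–(0.953393, -0.247, 0.343)  len=0.4590
  (v32,v3,v33) [-+-] → (0.953393, -0.247, 0.343)–(0.737432, -0.247, 0.640171)  len=0.3674
  (v33,v3,v4) [-++] → (0.737432, -0.247, 0.640171)–(0.550077, -0.247, 0.898)  len=0.3187
  (v33,v4,v5) [-++] → (0.550077, -0.247, 0.898)–(0.247, -0.247, 0.996486)  len=0.3187

Chained into 1 loop(s):
  loop 1: 20 segments, perimeter = 6.3879
Total perimeter = 6.388


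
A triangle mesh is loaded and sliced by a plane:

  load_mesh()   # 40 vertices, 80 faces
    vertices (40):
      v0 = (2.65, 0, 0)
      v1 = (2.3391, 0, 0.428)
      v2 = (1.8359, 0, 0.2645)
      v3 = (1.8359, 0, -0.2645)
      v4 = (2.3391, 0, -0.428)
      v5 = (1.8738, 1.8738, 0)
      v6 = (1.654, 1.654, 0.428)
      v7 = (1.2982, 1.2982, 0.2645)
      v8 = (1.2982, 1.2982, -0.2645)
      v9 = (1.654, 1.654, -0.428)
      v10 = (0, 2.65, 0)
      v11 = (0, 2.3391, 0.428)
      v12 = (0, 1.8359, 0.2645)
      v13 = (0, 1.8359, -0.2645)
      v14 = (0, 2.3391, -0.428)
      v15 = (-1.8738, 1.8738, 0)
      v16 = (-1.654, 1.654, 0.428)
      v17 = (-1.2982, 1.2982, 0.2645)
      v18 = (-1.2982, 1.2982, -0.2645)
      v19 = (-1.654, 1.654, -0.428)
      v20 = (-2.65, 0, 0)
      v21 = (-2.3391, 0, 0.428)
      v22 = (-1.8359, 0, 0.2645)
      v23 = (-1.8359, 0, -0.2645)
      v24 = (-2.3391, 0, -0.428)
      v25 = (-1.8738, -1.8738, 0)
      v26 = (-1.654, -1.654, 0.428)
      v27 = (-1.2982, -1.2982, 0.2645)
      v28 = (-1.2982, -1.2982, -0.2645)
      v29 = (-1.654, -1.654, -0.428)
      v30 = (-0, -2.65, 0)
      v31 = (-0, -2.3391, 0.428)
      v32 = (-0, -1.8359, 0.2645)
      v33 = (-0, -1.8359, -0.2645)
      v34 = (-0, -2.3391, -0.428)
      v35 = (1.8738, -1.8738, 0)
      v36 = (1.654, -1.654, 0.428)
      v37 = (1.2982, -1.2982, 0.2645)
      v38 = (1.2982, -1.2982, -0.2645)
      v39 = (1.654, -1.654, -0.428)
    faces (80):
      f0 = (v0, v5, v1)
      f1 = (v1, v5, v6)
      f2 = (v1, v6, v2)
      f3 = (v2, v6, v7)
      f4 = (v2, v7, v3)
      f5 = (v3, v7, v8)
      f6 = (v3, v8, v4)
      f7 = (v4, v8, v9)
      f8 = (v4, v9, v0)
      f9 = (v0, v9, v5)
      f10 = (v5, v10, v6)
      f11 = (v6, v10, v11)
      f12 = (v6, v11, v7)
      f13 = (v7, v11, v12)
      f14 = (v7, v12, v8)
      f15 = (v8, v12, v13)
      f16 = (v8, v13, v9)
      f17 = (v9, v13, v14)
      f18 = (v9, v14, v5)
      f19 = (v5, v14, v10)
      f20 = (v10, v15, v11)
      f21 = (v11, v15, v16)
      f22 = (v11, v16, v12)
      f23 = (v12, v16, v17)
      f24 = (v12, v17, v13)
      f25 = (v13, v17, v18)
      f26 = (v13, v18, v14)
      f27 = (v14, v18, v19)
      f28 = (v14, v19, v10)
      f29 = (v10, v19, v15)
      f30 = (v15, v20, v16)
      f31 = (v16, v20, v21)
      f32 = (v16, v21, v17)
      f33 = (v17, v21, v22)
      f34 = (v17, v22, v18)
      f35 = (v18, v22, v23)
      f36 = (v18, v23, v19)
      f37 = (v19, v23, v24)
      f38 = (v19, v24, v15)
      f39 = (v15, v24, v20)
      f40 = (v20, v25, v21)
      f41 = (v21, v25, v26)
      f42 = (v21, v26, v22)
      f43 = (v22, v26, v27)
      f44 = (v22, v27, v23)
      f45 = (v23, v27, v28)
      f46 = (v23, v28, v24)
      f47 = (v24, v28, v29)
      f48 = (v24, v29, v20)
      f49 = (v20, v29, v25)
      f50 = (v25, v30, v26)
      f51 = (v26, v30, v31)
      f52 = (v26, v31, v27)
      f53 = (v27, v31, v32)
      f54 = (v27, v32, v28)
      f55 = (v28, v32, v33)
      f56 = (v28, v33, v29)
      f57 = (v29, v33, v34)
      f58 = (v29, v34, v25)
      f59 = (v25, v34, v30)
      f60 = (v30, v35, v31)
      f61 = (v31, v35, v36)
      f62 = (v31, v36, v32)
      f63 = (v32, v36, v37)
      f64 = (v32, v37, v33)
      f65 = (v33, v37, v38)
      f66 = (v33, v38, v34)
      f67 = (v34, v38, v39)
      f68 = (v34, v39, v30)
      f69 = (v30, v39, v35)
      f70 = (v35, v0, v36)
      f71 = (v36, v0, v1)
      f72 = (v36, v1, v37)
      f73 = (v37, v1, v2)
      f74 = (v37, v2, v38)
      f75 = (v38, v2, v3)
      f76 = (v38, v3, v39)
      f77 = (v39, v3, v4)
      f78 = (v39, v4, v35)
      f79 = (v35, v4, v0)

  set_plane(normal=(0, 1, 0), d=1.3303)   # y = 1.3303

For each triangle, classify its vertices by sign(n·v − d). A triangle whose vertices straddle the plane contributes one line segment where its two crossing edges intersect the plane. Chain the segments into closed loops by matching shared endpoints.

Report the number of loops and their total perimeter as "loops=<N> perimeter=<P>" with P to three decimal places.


Straddling triangles (24 of 80):
  (v0,v5,v1) [-+-] → (2.09894, 1.3303, 0)–(2.00876, 1.3303, 0.124142)  len=0.1534
  (v1,v5,v6) [-++] → (2.00876, 1.3303, 0.124142)–(1.78808, 1.3303, 0.428)  len=0.3755
  (v1,v6,v2) [-+-] → (1.78808, 1.3303, 0.428)–(1.6896, 1.3303, 0.396002)  len=0.1035
  (v2,v6,v7) [-+-] → (1.6896, 1.3303, 0.396002)–(1.3303, 1.3303, 0.279251)  len=0.3778
  (v4,v8,v9) [--+] → (1.3303, 1.3303, -0.279251)–(1.78808, 1.3303, -0.428)  len=0.4813
  (v4,v9,v0) [-+-] → (1.78808, 1.3303, -0.428)–(1.84892, 1.3303, -0.344237)  len=0.1035
  (v0,v9,v5) [-++] → (1.84892, 1.3303, -0.344237)–(2.09894, 1.3303, 0)  len=0.4254
  (v6,v11,v7) [++-] → (1.25817, 1.3303, 0.269542)–(1.3303, 1.3303, 0.279251)  len=0.0728
  (v7,v11,v12) [-++] → (1.25817, 1.3303, 0.269542)–(1.2207, 1.3303, 0.2645)  len=0.0378
  (v7,v12,v8) [-+-] → (1.2207, 1.3303, 0.2645)–(1.2207, 1.3303, -0.232919)  len=0.4974
  (v8,v12,v13) [-++] → (1.2207, 1.3303, -0.232919)–(1.2207, 1.3303, -0.2645)  len=0.0316
  (v8,v13,v9) [-++] → (1.2207, 1.3303, -0.2645)–(1.3303, 1.3303, -0.279251)  len=0.1106
  (v12,v16,v17) [++-] → (-1.3303, 1.3303, 0.279251)–(-1.2207, 1.3303, 0.2645)  len=0.1106
  (v12,v17,v13) [+-+] → (-1.2207, 1.3303, 0.2645)–(-1.2207, 1.3303, 0.232919)  len=0.0316
  (v13,v17,v18) [+--] → (-1.2207, 1.3303, 0.232919)–(-1.2207, 1.3303, -0.2645)  len=0.4974
  (v13,v18,v14) [+-+] → (-1.2207, 1.3303, -0.2645)–(-1.25817, 1.3303, -0.269542)  len=0.0378
  (v14,v18,v19) [+-+] → (-1.25817, 1.3303, -0.269542)–(-1.3303, 1.3303, -0.279251)  len=0.0728
  (v15,v20,v16) [+-+] → (-2.09894, 1.3303, 0)–(-1.84892, 1.3303, 0.344237)  len=0.4254
  (v16,v20,v21) [+--] → (-1.84892, 1.3303, 0.344237)–(-1.78808, 1.3303, 0.428)  len=0.1035
  (v16,v21,v17) [+--] → (-1.78808, 1.3303, 0.428)–(-1.3303, 1.3303, 0.279251)  len=0.4813
  (v18,v23,v19) [--+] → (-1.6896, 1.3303, -0.396002)–(-1.3303, 1.3303, -0.279251)  len=0.3778
  (v19,v23,v24) [+--] → (-1.6896, 1.3303, -0.396002)–(-1.78808, 1.3303, -0.428)  len=0.1035
  (v19,v24,v15) [+-+] → (-1.78808, 1.3303, -0.428)–(-2.00876, 1.3303, -0.124142)  len=0.3755
  (v15,v24,v20) [+--] → (-2.00876, 1.3303, -0.124142)–(-2.09894, 1.3303, 0)  len=0.1534

Chained into 2 loop(s):
  loop 1: 12 segments, perimeter = 2.7708
  loop 2: 12 segments, perimeter = 2.7708
Total perimeter = 5.542

loops=2 perimeter=5.542


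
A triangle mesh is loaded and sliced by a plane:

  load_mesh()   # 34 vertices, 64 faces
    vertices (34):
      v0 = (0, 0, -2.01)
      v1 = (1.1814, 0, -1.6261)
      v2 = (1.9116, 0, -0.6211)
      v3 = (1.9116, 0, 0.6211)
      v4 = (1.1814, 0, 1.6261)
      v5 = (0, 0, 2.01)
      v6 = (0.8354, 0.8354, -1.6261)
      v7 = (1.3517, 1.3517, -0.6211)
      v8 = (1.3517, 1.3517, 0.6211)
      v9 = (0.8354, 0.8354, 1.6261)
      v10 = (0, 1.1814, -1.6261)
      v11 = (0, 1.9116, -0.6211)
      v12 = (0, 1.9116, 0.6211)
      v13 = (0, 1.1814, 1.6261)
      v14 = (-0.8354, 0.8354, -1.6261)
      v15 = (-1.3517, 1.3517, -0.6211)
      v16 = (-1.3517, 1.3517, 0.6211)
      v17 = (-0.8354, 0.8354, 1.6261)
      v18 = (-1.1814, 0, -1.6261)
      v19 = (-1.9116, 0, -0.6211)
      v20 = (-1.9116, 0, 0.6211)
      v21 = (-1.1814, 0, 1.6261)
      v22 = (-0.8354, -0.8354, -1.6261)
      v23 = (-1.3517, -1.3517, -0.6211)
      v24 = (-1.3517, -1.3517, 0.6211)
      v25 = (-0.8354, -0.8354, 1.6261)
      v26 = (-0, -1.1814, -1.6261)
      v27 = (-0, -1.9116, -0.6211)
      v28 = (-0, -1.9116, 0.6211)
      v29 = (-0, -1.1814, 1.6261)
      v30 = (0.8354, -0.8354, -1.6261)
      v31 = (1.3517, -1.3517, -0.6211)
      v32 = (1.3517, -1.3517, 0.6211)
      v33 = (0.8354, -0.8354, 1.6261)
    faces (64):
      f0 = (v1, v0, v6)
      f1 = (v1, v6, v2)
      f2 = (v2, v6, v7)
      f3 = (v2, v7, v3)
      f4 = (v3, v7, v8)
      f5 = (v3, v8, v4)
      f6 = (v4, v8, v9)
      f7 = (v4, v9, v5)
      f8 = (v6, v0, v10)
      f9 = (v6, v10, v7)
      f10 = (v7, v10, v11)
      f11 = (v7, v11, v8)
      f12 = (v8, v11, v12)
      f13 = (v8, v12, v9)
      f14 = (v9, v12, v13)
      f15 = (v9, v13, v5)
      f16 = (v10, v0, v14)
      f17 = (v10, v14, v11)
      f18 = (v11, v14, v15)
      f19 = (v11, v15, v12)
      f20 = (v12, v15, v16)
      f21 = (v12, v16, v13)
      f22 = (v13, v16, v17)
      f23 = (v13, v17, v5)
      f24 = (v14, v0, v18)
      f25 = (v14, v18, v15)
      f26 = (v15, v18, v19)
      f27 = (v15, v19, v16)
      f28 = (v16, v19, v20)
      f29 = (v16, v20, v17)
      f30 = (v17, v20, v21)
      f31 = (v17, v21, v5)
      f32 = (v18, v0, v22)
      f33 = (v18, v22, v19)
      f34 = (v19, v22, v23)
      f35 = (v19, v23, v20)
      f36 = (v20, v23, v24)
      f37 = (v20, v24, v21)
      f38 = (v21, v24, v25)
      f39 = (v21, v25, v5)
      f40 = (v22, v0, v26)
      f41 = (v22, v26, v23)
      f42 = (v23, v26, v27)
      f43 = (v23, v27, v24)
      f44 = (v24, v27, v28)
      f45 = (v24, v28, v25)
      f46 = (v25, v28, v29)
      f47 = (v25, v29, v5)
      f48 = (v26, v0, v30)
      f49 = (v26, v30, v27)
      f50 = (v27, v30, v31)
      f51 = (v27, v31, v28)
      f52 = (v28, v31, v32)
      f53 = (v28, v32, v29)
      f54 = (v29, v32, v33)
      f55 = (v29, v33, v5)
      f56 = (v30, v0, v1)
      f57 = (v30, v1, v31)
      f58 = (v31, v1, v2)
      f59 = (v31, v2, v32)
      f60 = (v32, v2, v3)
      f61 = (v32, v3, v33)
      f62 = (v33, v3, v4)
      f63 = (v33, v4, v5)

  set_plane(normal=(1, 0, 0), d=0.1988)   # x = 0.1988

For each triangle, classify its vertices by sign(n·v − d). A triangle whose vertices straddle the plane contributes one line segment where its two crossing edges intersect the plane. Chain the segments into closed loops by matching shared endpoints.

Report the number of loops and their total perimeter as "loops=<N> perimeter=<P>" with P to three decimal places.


Straddling triangles (20 of 64):
  (v1,v0,v6) [+-+] → (0.1988, 0, -1.9454)–(0.1988, 0.1988, -1.91864)  len=0.2006
  (v4,v9,v5) [++-] → (0.1988, 0.1988, 1.91864)–(0.1988, 0, 1.9454)  len=0.2006
  (v6,v0,v10) [+--] → (0.1988, 0.1988, -1.91864)–(0.1988, 1.09906, -1.6261)  len=0.9466
  (v6,v10,v7) [+-+] → (0.1988, 1.09906, -1.6261)–(0.1988, 1.20645, -1.47829)  len=0.1827
  (v7,v10,v11) [+--] → (0.1988, 1.20645, -1.47829)–(0.1988, 1.82925, -0.6211)  len=1.0596
  (v7,v11,v8) [+-+] → (0.1988, 1.82925, -0.6211)–(0.1988, 1.82925, -0.438405)  len=0.1827
  (v8,v11,v12) [+--] → (0.1988, 1.82925, -0.438405)–(0.1988, 1.82925, 0.6211)  len=1.0595
  (v8,v12,v9) [+-+] → (0.1988, 1.82925, 0.6211)–(0.1988, 1.6555, 0.86026)  len=0.2956
  (v9,v12,v13) [+--] → (0.1988, 1.6555, 0.86026)–(0.1988, 1.09906, 1.6261)  len=0.9466
  (v9,v13,v5) [+--] → (0.1988, 1.09906, 1.6261)–(0.1988, 0.1988, 1.91864)  len=0.9466
  (v26,v0,v30) [--+] → (0.1988, -0.1988, -1.91864)–(0.1988, -1.09906, -1.6261)  len=0.9466
  (v26,v30,v27) [-+-] → (0.1988, -1.09906, -1.6261)–(0.1988, -1.6555, -0.86026)  len=0.9466
  (v27,v30,v31) [-++] → (0.1988, -1.6555, -0.86026)–(0.1988, -1.82925, -0.6211)  len=0.2956
  (v27,v31,v28) [-+-] → (0.1988, -1.82925, -0.6211)–(0.1988, -1.82925, 0.438405)  len=1.0595
  (v28,v31,v32) [-++] → (0.1988, -1.82925, 0.438405)–(0.1988, -1.82925, 0.6211)  len=0.1827
  (v28,v32,v29) [-+-] → (0.1988, -1.82925, 0.6211)–(0.1988, -1.20645, 1.47829)  len=1.0596
  (v29,v32,v33) [-++] → (0.1988, -1.20645, 1.47829)–(0.1988, -1.09906, 1.6261)  len=0.1827
  (v29,v33,v5) [-+-] → (0.1988, -1.09906, 1.6261)–(0.1988, -0.1988, 1.91864)  len=0.9466
  (v30,v0,v1) [+-+] → (0.1988, -0.1988, -1.91864)–(0.1988, 0, -1.9454)  len=0.2006
  (v33,v4,v5) [++-] → (0.1988, 0, 1.9454)–(0.1988, -0.1988, 1.91864)  len=0.2006

Chained into 1 loop(s):
  loop 1: 20 segments, perimeter = 12.0422
Total perimeter = 12.042

loops=1 perimeter=12.042


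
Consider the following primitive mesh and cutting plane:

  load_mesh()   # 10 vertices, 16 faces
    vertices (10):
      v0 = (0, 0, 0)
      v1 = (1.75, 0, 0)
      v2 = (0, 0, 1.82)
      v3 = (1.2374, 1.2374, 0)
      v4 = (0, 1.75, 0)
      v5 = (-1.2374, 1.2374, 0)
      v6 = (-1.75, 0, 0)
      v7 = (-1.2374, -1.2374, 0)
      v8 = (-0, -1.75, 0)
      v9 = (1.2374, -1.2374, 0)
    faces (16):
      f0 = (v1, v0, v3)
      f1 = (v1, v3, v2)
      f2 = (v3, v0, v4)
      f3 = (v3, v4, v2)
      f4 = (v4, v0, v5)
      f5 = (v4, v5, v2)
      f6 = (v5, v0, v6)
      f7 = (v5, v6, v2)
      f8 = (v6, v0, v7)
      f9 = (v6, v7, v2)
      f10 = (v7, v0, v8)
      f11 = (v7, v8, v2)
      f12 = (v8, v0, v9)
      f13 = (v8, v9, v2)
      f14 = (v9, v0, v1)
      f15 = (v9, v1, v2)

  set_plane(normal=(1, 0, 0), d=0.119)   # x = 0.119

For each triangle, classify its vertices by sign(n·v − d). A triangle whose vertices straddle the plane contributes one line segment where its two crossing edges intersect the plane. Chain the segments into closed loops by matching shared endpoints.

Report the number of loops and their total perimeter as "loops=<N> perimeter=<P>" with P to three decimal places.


loops=1 perimeter=8.225

Straddling triangles (8 of 16):
  (v1,v0,v3) [+-+] → (0.119, 0, 0)–(0.119, 0.119, 0)  len=0.1190
  (v1,v3,v2) [++-] → (0.119, 0.119, 1.64497)–(0.119, 0, 1.69624)  len=0.1296
  (v3,v0,v4) [+--] → (0.119, 0.119, 0)–(0.119, 1.7007, 0)  len=1.5817
  (v3,v4,v2) [+--] → (0.119, 1.7007, 0)–(0.119, 0.119, 1.64497)  len=2.2820
  (v8,v0,v9) [--+] → (0.119, -0.119, 0)–(0.119, -1.7007, 0)  len=1.5817
  (v8,v9,v2) [-+-] → (0.119, -1.7007, 0)–(0.119, -0.119, 1.64497)  len=2.2820
  (v9,v0,v1) [+-+] → (0.119, -0.119, 0)–(0.119, 0, 0)  len=0.1190
  (v9,v1,v2) [++-] → (0.119, 0, 1.69624)–(0.119, -0.119, 1.64497)  len=0.1296

Chained into 1 loop(s):
  loop 1: 8 segments, perimeter = 8.2246
Total perimeter = 8.225


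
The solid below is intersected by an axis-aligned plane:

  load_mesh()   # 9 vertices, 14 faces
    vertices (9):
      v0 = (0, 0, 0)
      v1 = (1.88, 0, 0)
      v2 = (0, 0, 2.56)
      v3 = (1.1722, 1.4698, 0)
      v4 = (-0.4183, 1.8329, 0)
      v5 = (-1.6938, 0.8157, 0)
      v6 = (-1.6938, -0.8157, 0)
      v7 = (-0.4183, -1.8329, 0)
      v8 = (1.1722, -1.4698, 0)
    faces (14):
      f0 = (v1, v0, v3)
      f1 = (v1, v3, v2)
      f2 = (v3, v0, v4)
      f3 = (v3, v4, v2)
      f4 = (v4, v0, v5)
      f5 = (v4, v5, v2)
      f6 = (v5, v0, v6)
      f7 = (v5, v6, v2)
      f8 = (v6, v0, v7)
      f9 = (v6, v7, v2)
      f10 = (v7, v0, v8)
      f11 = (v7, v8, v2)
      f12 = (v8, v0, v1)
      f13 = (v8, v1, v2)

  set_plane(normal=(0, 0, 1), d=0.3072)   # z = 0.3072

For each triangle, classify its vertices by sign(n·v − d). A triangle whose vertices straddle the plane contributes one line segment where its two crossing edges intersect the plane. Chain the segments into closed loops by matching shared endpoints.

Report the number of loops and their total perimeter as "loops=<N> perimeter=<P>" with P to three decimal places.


Straddling triangles (7 of 14):
  (v1,v3,v2) [--+] → (1.03154, 1.29342, 0.3072)–(1.6544, 0, 0.3072)  len=1.4356
  (v3,v4,v2) [--+] → (-0.368104, 1.61295, 0.3072)–(1.03154, 1.29342, 0.3072)  len=1.4356
  (v4,v5,v2) [--+] → (-1.49054, 0.717816, 0.3072)–(-0.368104, 1.61295, 0.3072)  len=1.4357
  (v5,v6,v2) [--+] → (-1.49054, -0.717816, 0.3072)–(-1.49054, 0.717816, 0.3072)  len=1.4356
  (v6,v7,v2) [--+] → (-0.368104, -1.61295, 0.3072)–(-1.49054, -0.717816, 0.3072)  len=1.4357
  (v7,v8,v2) [--+] → (1.03154, -1.29342, 0.3072)–(-0.368104, -1.61295, 0.3072)  len=1.4356
  (v8,v1,v2) [--+] → (1.6544, 0, 0.3072)–(1.03154, -1.29342, 0.3072)  len=1.4356

Chained into 1 loop(s):
  loop 1: 7 segments, perimeter = 10.0494
Total perimeter = 10.049

loops=1 perimeter=10.049


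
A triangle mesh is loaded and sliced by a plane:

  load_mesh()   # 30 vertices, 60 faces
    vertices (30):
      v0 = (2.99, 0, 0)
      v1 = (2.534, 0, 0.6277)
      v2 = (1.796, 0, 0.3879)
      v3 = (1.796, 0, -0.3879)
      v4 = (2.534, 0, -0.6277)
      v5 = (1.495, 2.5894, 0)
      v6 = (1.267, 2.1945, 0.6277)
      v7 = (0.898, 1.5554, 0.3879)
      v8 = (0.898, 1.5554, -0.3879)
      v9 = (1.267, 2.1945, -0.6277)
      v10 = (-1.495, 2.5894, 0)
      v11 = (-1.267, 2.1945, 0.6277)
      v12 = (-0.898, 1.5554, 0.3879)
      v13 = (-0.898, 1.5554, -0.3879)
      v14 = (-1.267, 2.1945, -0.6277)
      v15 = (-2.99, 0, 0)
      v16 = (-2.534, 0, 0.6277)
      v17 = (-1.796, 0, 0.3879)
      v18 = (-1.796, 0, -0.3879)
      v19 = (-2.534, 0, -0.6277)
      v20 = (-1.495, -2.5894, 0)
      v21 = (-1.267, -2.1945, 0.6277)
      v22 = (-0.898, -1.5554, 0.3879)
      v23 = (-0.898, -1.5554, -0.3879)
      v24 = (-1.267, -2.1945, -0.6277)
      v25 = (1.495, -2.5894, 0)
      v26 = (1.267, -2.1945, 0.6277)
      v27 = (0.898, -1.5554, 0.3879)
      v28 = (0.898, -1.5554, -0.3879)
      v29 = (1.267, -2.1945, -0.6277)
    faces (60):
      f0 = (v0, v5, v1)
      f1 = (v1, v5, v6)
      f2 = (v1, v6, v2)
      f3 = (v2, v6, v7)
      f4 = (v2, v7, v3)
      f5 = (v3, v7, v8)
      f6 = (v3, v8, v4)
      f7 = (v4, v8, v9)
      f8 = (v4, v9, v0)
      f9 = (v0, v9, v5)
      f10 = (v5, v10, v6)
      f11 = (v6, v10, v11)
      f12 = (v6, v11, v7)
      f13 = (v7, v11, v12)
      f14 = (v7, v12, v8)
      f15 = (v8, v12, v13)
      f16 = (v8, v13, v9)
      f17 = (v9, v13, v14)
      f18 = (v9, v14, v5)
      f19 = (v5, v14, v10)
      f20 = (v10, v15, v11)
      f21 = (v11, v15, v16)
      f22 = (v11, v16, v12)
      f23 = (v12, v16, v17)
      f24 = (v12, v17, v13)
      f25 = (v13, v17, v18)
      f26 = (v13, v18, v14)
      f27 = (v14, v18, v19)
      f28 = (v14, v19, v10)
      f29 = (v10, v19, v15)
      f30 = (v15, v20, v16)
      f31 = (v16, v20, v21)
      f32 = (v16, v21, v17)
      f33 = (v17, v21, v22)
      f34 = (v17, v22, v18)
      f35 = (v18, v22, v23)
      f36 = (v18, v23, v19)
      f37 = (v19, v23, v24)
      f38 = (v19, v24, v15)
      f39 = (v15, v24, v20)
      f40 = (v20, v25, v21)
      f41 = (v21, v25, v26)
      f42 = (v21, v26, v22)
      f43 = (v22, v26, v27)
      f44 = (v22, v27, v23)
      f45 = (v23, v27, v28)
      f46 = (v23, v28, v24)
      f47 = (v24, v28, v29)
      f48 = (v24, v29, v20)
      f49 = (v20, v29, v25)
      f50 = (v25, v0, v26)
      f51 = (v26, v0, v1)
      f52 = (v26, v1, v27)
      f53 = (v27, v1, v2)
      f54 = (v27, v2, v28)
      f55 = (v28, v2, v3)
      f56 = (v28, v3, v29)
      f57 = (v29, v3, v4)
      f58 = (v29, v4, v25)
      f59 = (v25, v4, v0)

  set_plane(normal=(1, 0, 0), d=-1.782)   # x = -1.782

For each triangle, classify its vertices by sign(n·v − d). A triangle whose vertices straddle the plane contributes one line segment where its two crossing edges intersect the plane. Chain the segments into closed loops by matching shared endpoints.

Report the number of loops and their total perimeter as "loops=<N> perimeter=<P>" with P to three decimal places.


Straddling triangles (20 of 60):
  (v10,v15,v11) [+-+] → (-1.782, 2.0923, 0)–(-1.782, 1.53857, 0.440082)  len=0.7073
  (v11,v15,v16) [+--] → (-1.782, 1.53857, 0.440082)–(-1.782, 1.3025, 0.6277)  len=0.3015
  (v11,v16,v12) [+-+] → (-1.782, 1.3025, 0.6277)–(-1.782, 0.714952, 0.517474)  len=0.5978
  (v12,v16,v17) [+--] → (-1.782, 0.714952, 0.517474)–(-1.782, 0.024249, 0.3879)  len=0.7028
  (v12,v17,v13) [+-+] → (-1.782, 0.024249, 0.3879)–(-1.782, 0.024249, 0.375805)  len=0.0121
  (v13,v17,v18) [+--] → (-1.782, 0.024249, 0.375805)–(-1.782, 0.024249, -0.3879)  len=0.7637
  (v13,v18,v14) [+-+] → (-1.782, 0.024249, -0.3879)–(-1.782, 0.0580775, -0.394246)  len=0.0344
  (v14,v18,v19) [+--] → (-1.782, 0.0580775, -0.394246)–(-1.782, 1.3025, -0.6277)  len=1.2661
  (v14,v19,v10) [+-+] → (-1.782, 1.3025, -0.6277)–(-1.782, 1.87414, -0.173388)  len=0.7302
  (v10,v19,v15) [+--] → (-1.782, 1.87414, -0.173388)–(-1.782, 2.0923, 0)  len=0.2787
  (v15,v20,v16) [-+-] → (-1.782, -2.0923, 0)–(-1.782, -1.87414, 0.173388)  len=0.2787
  (v16,v20,v21) [-++] → (-1.782, -1.87414, 0.173388)–(-1.782, -1.3025, 0.6277)  len=0.7302
  (v16,v21,v17) [-+-] → (-1.782, -1.3025, 0.6277)–(-1.782, -0.0580775, 0.394246)  len=1.2661
  (v17,v21,v22) [-++] → (-1.782, -0.0580775, 0.394246)–(-1.782, -0.024249, 0.3879)  len=0.0344
  (v17,v22,v18) [-+-] → (-1.782, -0.024249, 0.3879)–(-1.782, -0.024249, -0.375805)  len=0.7637
  (v18,v22,v23) [-++] → (-1.782, -0.024249, -0.375805)–(-1.782, -0.024249, -0.3879)  len=0.0121
  (v18,v23,v19) [-+-] → (-1.782, -0.024249, -0.3879)–(-1.782, -0.714952, -0.517474)  len=0.7028
  (v19,v23,v24) [-++] → (-1.782, -0.714952, -0.517474)–(-1.782, -1.3025, -0.6277)  len=0.5978
  (v19,v24,v15) [-+-] → (-1.782, -1.3025, -0.6277)–(-1.782, -1.53857, -0.440082)  len=0.3015
  (v15,v24,v20) [-++] → (-1.782, -1.53857, -0.440082)–(-1.782, -2.0923, 0)  len=0.7073

Chained into 2 loop(s):
  loop 1: 10 segments, perimeter = 5.3946
  loop 2: 10 segments, perimeter = 5.3946
Total perimeter = 10.789

loops=2 perimeter=10.789


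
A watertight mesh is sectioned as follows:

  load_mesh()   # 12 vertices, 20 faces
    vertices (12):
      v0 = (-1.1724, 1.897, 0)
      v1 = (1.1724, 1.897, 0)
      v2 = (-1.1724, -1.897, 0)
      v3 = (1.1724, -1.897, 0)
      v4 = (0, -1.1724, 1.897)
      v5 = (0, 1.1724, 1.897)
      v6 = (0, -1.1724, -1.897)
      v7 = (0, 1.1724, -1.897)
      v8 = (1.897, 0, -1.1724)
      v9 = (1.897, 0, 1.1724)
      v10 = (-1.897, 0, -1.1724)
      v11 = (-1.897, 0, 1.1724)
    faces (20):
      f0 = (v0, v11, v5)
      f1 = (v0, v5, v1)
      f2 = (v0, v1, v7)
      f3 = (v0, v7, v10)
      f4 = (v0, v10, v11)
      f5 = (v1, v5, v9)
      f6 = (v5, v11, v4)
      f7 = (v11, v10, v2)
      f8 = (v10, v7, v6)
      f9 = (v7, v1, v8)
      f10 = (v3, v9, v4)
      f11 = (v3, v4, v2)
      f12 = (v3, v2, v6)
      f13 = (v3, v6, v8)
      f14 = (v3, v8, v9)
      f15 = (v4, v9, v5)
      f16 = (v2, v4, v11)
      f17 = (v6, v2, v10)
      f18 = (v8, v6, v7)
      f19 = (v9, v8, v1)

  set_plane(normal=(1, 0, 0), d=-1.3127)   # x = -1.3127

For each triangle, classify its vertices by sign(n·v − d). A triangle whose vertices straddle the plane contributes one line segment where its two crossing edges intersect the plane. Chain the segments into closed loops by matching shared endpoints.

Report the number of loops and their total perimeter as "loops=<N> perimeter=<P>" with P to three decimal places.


Straddling triangles (8 of 20):
  (v0,v11,v5) [+-+] → (-1.3127, 1.5297, 0.227005)–(-1.3127, 0.361114, 1.39559)  len=1.6526
  (v0,v7,v10) [++-] → (-1.3127, 0.361114, -1.39559)–(-1.3127, 1.5297, -0.227005)  len=1.6526
  (v0,v10,v11) [+--] → (-1.3127, 1.5297, -0.227005)–(-1.3127, 1.5297, 0.227005)  len=0.4540
  (v5,v11,v4) [+-+] → (-1.3127, 0.361114, 1.39559)–(-1.3127, -0.361114, 1.39559)  len=0.7222
  (v11,v10,v2) [--+] → (-1.3127, -1.5297, -0.227005)–(-1.3127, -1.5297, 0.227005)  len=0.4540
  (v10,v7,v6) [-++] → (-1.3127, 0.361114, -1.39559)–(-1.3127, -0.361114, -1.39559)  len=0.7222
  (v2,v4,v11) [++-] → (-1.3127, -0.361114, 1.39559)–(-1.3127, -1.5297, 0.227005)  len=1.6526
  (v6,v2,v10) [++-] → (-1.3127, -1.5297, -0.227005)–(-1.3127, -0.361114, -1.39559)  len=1.6526

Chained into 1 loop(s):
  loop 1: 8 segments, perimeter = 8.9630
Total perimeter = 8.963

loops=1 perimeter=8.963


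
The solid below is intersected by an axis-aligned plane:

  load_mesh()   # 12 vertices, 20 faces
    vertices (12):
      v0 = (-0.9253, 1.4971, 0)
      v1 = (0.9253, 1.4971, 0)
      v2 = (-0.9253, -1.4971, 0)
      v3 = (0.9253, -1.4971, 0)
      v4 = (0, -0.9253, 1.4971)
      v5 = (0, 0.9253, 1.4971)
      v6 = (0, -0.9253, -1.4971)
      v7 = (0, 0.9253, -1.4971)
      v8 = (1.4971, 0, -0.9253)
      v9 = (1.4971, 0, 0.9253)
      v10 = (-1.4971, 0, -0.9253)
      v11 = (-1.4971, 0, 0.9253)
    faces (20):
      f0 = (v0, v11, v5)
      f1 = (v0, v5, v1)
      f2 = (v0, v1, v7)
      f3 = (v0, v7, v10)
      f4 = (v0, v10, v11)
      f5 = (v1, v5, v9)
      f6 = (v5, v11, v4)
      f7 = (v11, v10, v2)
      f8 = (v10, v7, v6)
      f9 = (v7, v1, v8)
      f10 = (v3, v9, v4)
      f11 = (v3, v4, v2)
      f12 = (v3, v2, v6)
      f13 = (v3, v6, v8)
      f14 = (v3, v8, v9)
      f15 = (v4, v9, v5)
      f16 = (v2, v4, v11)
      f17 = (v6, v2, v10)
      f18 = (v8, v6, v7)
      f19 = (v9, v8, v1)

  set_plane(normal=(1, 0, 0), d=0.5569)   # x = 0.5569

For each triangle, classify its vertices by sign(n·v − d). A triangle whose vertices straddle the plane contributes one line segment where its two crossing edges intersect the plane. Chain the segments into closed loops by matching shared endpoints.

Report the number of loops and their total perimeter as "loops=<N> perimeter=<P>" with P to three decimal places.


Straddling triangles (10 of 20):
  (v0,v5,v1) [--+] → (0.5569, 1.26944, 0.596057)–(0.5569, 1.4971, 0)  len=0.6381
  (v0,v1,v7) [-+-] → (0.5569, 1.4971, 0)–(0.5569, 1.26944, -0.596057)  len=0.6381
  (v1,v5,v9) [+-+] → (0.5569, 1.26944, 0.596057)–(0.5569, 0.581102, 1.2844)  len=0.9735
  (v7,v1,v8) [-++] → (0.5569, 1.26944, -0.596057)–(0.5569, 0.581102, -1.2844)  len=0.9735
  (v3,v9,v4) [++-] → (0.5569, -0.581102, 1.2844)–(0.5569, -1.26944, 0.596057)  len=0.9735
  (v3,v4,v2) [+--] → (0.5569, -1.26944, 0.596057)–(0.5569, -1.4971, 0)  len=0.6381
  (v3,v2,v6) [+--] → (0.5569, -1.4971, 0)–(0.5569, -1.26944, -0.596057)  len=0.6381
  (v3,v6,v8) [+-+] → (0.5569, -1.26944, -0.596057)–(0.5569, -0.581102, -1.2844)  len=0.9735
  (v4,v9,v5) [-+-] → (0.5569, -0.581102, 1.2844)–(0.5569, 0.581102, 1.2844)  len=1.1622
  (v8,v6,v7) [+--] → (0.5569, -0.581102, -1.2844)–(0.5569, 0.581102, -1.2844)  len=1.1622

Chained into 1 loop(s):
  loop 1: 10 segments, perimeter = 8.7705
Total perimeter = 8.770

loops=1 perimeter=8.770
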